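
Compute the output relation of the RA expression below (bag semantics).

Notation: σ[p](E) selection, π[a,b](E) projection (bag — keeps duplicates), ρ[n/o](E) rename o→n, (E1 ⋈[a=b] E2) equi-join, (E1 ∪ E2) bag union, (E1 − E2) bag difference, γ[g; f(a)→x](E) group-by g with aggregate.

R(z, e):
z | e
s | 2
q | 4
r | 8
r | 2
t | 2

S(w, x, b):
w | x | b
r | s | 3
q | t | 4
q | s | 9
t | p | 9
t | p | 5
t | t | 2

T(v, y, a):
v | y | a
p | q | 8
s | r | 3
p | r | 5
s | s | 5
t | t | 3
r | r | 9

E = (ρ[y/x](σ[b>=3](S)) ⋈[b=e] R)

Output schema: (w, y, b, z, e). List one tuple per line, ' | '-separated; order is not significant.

Per-node cardinality:
  S → 6
  σ[b>=3](S) → 5
  ρ[y/x](σ[b>=3](S)) → 5
  R → 5
  (ρ[y/x](σ[b>=3](S)) ⋈[b=e] R) → 1

== RESULT ==
w | y | b | z | e
q | t | 4 | q | 4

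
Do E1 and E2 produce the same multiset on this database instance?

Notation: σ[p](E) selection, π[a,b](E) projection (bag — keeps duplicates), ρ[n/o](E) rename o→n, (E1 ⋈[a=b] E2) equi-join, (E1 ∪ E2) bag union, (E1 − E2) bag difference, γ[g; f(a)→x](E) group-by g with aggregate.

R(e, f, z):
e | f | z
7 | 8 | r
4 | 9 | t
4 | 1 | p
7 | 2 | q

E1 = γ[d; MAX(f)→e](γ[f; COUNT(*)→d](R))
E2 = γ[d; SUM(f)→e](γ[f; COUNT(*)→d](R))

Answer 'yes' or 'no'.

E1 stepwise |·|:
  R → 4
  γ[f; COUNT(*)→d](R) → 4
  γ[d; MAX(f)→e](γ[f; COUNT(*)→d](R)) → 1
E2 stepwise |·|:
  R → 4
  γ[f; COUNT(*)→d](R) → 4
  γ[d; SUM(f)→e](γ[f; COUNT(*)→d](R)) → 1

E1 result:
d | e
1 | 9
E2 result:
d | e
1 | 20
Witness: (1, 20) appears 0× in E1 but 1× in E2.

no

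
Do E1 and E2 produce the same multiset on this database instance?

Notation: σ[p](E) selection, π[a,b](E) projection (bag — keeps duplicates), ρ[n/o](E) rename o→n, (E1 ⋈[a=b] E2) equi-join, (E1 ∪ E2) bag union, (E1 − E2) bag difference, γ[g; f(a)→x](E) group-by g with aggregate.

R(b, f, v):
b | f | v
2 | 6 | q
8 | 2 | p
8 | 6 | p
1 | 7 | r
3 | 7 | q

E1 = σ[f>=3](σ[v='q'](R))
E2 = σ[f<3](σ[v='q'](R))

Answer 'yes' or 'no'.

E1 subexpression sizes:
  R → 5
  σ[v='q'](R) → 2
  σ[f>=3](σ[v='q'](R)) → 2
E2 subexpression sizes:
  R → 5
  σ[v='q'](R) → 2
  σ[f<3](σ[v='q'](R)) → 0

E1 result:
b | f | v
2 | 6 | q
3 | 7 | q
E2 result:
b | f | v
(0 rows)
Witness: (2, 6, 'q') appears 1× in E1 but 0× in E2.

no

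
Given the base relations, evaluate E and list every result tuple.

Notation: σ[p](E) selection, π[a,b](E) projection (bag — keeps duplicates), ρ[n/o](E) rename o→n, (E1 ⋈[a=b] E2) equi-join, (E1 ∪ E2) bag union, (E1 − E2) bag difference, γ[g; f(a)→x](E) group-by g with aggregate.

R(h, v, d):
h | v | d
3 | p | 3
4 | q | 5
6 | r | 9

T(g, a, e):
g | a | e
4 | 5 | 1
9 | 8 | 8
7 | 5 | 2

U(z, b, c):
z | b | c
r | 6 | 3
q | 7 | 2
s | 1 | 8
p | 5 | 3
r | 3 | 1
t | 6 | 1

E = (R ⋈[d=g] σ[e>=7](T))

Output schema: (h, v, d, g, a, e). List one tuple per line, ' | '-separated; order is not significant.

Subexpression sizes:
  R → 3
  T → 3
  σ[e>=7](T) → 1
  (R ⋈[d=g] σ[e>=7](T)) → 1

== RESULT ==
h | v | d | g | a | e
6 | r | 9 | 9 | 8 | 8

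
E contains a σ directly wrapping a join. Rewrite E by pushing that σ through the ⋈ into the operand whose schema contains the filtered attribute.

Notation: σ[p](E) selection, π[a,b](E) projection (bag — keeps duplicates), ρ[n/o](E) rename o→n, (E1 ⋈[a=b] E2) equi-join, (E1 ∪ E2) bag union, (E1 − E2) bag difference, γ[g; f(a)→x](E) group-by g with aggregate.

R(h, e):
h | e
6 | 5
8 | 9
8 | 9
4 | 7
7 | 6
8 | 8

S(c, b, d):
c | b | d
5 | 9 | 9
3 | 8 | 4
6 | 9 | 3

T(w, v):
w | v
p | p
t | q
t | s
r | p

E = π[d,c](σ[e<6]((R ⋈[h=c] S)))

σ filters on e, owned by the left side.
E' = π[d,c]((σ[e<6](R) ⋈[h=c] S))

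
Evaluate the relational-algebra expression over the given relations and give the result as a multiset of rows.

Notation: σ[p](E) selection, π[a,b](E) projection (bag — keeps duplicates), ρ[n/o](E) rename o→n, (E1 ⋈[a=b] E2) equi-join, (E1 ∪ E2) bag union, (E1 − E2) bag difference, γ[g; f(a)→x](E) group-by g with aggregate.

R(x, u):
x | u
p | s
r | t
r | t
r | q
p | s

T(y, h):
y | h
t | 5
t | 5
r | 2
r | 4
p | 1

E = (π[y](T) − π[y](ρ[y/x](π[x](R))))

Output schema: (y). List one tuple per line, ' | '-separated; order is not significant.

Stepwise |·|:
  T → 5
  π[y](T) → 5
  R → 5
  π[x](R) → 5
  ρ[y/x](π[x](R)) → 5
  π[y](ρ[y/x](π[x](R))) → 5
  (π[y](T) − π[y](ρ[y/x](π[x](R)))) → 2

== RESULT ==
y
t
t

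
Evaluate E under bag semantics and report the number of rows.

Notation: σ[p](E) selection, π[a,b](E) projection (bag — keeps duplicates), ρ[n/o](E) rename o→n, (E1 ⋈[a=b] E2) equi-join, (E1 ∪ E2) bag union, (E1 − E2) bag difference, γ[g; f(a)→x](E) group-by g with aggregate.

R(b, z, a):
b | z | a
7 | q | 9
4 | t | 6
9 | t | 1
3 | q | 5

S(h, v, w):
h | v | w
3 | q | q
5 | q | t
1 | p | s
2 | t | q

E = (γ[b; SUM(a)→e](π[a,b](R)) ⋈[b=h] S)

Per-node cardinality:
  R → 4
  π[a,b](R) → 4
  γ[b; SUM(a)→e](π[a,b](R)) → 4
  S → 4
  (γ[b; SUM(a)→e](π[a,b](R)) ⋈[b=h] S) → 1

|E| = 1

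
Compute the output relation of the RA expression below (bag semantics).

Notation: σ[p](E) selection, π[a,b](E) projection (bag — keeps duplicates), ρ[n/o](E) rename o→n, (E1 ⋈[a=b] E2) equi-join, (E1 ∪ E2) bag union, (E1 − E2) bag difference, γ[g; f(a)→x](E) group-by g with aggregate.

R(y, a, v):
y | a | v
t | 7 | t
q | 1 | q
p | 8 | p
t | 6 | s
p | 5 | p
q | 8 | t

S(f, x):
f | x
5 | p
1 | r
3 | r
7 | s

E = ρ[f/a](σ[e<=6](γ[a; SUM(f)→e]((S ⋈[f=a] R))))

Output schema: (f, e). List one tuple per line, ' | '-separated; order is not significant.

Row counts bottom-up:
  S → 4
  R → 6
  (S ⋈[f=a] R) → 3
  γ[a; SUM(f)→e]((S ⋈[f=a] R)) → 3
  σ[e<=6](γ[a; SUM(f)→e]((S ⋈[f=a] R))) → 2
  ρ[f/a](σ[e<=6](γ[a; SUM(f)→e]((S ⋈[f=a] R)))) → 2

== RESULT ==
f | e
1 | 1
5 | 5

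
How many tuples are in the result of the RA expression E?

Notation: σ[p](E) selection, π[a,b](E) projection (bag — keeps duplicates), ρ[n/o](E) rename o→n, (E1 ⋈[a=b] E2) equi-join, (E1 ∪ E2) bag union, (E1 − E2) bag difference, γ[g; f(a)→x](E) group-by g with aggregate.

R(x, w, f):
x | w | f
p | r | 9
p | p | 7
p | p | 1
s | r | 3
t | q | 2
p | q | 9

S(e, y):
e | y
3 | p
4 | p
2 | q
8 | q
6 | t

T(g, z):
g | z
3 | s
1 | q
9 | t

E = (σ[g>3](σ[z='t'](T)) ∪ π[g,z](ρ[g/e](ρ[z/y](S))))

Subexpression sizes:
  T → 3
  σ[z='t'](T) → 1
  σ[g>3](σ[z='t'](T)) → 1
  S → 5
  ρ[z/y](S) → 5
  ρ[g/e](ρ[z/y](S)) → 5
  π[g,z](ρ[g/e](ρ[z/y](S))) → 5
  (σ[g>3](σ[z='t'](T)) ∪ π[g,z](ρ[g/e](ρ[z/y](S)))) → 6

|E| = 6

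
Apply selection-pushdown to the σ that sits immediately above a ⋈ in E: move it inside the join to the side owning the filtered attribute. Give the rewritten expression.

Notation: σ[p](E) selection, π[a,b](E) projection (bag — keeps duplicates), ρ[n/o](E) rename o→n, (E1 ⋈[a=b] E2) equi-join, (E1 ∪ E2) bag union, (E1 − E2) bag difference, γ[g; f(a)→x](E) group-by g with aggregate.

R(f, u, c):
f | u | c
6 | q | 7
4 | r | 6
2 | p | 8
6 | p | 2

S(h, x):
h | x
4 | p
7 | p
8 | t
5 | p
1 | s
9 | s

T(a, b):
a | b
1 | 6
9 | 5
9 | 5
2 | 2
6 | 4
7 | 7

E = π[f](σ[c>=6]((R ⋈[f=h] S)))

σ filters on c, owned by the left side.
E' = π[f]((σ[c>=6](R) ⋈[f=h] S))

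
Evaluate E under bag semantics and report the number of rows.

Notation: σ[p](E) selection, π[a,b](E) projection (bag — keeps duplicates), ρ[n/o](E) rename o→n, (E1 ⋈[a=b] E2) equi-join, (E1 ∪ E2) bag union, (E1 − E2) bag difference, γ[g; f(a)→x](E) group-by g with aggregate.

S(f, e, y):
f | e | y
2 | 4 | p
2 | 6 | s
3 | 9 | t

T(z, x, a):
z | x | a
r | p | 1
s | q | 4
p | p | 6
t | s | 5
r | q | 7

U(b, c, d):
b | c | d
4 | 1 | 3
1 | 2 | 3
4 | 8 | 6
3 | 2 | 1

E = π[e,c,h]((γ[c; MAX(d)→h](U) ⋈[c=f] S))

Stepwise |·|:
  U → 4
  γ[c; MAX(d)→h](U) → 3
  S → 3
  (γ[c; MAX(d)→h](U) ⋈[c=f] S) → 2
  π[e,c,h]((γ[c; MAX(d)→h](U) ⋈[c=f] S)) → 2

|E| = 2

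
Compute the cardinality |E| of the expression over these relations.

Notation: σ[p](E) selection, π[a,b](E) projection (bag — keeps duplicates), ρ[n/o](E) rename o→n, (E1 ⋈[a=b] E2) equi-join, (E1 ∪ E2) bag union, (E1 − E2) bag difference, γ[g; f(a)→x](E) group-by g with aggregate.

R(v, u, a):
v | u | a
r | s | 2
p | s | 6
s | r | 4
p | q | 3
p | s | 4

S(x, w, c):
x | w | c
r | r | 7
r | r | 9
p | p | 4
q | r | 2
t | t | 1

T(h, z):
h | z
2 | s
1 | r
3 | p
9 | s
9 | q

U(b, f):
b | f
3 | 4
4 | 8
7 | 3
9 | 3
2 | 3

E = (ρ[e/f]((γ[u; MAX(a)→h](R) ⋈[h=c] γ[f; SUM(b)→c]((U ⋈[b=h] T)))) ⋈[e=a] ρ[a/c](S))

Subexpression sizes:
  R → 5
  γ[u; MAX(a)→h](R) → 3
  U → 5
  T → 5
  (U ⋈[b=h] T) → 4
  γ[f; SUM(b)→c]((U ⋈[b=h] T)) → 2
  (γ[u; MAX(a)→h](R) ⋈[h=c] γ[f; SUM(b)→c]((U ⋈[b=h] T))) → 1
  ρ[e/f]((γ[u; MAX(a)→h](R) ⋈[h=c] γ[f; SUM(b)→c]((U ⋈[b=h] T)))) → 1
  S → 5
  ρ[a/c](S) → 5
  (ρ[e/f]((γ[u; MAX(a)→h](R) ⋈[h=c] γ[f; SUM(b)→c]((U ⋈[b=h] T)))) ⋈[e=a] ρ[a/c](S)) → 1

|E| = 1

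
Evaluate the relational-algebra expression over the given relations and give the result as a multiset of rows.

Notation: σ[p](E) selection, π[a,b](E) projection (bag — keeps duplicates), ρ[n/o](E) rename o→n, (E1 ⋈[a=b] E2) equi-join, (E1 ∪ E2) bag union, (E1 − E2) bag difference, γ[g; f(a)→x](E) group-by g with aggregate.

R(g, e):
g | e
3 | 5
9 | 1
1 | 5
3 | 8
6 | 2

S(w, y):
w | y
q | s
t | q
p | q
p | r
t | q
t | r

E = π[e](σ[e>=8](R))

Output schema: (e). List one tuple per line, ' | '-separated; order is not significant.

Stepwise |·|:
  R → 5
  σ[e>=8](R) → 1
  π[e](σ[e>=8](R)) → 1

== RESULT ==
e
8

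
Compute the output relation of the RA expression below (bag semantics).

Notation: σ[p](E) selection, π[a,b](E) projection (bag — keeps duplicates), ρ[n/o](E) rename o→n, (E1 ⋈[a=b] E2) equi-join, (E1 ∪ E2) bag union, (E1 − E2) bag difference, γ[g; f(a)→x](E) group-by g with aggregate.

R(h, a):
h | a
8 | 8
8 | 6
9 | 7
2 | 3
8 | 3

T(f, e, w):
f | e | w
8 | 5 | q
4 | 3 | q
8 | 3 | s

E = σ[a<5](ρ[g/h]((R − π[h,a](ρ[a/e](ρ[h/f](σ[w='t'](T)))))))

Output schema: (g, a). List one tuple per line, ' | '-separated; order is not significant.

Per-node cardinality:
  R → 5
  T → 3
  σ[w='t'](T) → 0
  ρ[h/f](σ[w='t'](T)) → 0
  ρ[a/e](ρ[h/f](σ[w='t'](T))) → 0
  π[h,a](ρ[a/e](ρ[h/f](σ[w='t'](T)))) → 0
  (R − π[h,a](ρ[a/e](ρ[h/f](σ[w='t'](T))))) → 5
  ρ[g/h]((R − π[h,a](ρ[a/e](ρ[h/f](σ[w='t'](T)))))) → 5
  σ[a<5](ρ[g/h]((R − π[h,a](ρ[a/e](ρ[h/f](σ[w='t'](T))))))) → 2

== RESULT ==
g | a
2 | 3
8 | 3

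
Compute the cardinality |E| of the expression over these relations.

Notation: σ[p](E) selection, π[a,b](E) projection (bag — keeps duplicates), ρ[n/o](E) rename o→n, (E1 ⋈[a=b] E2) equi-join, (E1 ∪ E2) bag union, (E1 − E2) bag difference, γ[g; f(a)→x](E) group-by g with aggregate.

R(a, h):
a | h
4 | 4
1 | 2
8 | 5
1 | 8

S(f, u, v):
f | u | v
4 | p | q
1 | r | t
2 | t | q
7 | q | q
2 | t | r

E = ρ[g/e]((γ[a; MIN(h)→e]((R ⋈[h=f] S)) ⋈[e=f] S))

Subexpression sizes:
  R → 4
  S → 5
  (R ⋈[h=f] S) → 3
  γ[a; MIN(h)→e]((R ⋈[h=f] S)) → 2
  S → 5
  (γ[a; MIN(h)→e]((R ⋈[h=f] S)) ⋈[e=f] S) → 3
  ρ[g/e]((γ[a; MIN(h)→e]((R ⋈[h=f] S)) ⋈[e=f] S)) → 3

|E| = 3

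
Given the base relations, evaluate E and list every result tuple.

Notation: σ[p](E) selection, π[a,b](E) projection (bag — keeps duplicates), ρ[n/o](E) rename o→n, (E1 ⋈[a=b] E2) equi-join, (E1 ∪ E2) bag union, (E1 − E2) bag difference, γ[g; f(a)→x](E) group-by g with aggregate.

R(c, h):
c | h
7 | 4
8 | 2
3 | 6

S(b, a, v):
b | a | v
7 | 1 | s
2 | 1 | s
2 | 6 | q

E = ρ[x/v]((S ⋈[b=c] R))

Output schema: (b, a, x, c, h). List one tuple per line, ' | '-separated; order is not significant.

Row counts bottom-up:
  S → 3
  R → 3
  (S ⋈[b=c] R) → 1
  ρ[x/v]((S ⋈[b=c] R)) → 1

== RESULT ==
b | a | x | c | h
7 | 1 | s | 7 | 4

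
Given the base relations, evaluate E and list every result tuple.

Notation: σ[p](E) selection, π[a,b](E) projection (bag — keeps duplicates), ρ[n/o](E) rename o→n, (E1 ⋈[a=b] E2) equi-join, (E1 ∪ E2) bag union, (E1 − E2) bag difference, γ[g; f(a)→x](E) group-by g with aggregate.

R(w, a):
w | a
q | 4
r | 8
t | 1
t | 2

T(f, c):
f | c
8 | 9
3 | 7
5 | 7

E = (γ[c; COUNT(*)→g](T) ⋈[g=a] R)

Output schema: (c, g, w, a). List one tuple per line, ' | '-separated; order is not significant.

Row counts bottom-up:
  T → 3
  γ[c; COUNT(*)→g](T) → 2
  R → 4
  (γ[c; COUNT(*)→g](T) ⋈[g=a] R) → 2

== RESULT ==
c | g | w | a
7 | 2 | t | 2
9 | 1 | t | 1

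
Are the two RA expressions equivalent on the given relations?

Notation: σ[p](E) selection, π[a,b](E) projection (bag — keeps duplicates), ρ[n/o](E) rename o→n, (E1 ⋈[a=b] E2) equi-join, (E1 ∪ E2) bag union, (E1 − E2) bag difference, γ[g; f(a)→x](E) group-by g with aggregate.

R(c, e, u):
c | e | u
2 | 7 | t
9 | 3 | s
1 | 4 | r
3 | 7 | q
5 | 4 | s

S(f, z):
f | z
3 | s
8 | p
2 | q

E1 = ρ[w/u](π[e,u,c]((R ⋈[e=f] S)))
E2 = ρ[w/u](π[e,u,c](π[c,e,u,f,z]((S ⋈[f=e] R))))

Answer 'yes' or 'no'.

E1 per-node cardinality:
  R → 5
  S → 3
  (R ⋈[e=f] S) → 1
  π[e,u,c]((R ⋈[e=f] S)) → 1
  ρ[w/u](π[e,u,c]((R ⋈[e=f] S))) → 1
E2 per-node cardinality:
  S → 3
  R → 5
  (S ⋈[f=e] R) → 1
  π[c,e,u,f,z]((S ⋈[f=e] R)) → 1
  π[e,u,c](π[c,e,u,f,z]((S ⋈[f=e] R))) → 1
  ρ[w/u](π[e,u,c](π[c,e,u,f,z]((S ⋈[f=e] R)))) → 1

E1 and E2 produce the same multiset:
e | w | c
3 | s | 9

yes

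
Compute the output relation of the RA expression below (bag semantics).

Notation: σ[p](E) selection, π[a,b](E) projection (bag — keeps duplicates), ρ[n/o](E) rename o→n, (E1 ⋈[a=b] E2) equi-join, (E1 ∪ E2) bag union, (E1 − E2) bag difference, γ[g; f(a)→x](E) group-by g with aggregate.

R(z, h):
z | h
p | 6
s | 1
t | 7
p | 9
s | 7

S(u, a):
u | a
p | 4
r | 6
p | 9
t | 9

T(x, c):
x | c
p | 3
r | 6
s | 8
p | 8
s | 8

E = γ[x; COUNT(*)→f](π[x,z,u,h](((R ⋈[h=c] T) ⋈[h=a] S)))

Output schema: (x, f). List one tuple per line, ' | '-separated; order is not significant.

Subexpression sizes:
  R → 5
  T → 5
  (R ⋈[h=c] T) → 1
  S → 4
  ((R ⋈[h=c] T) ⋈[h=a] S) → 1
  π[x,z,u,h](((R ⋈[h=c] T) ⋈[h=a] S)) → 1
  γ[x; COUNT(*)→f](π[x,z,u,h](((R ⋈[h=c] T) ⋈[h=a] S))) → 1

== RESULT ==
x | f
r | 1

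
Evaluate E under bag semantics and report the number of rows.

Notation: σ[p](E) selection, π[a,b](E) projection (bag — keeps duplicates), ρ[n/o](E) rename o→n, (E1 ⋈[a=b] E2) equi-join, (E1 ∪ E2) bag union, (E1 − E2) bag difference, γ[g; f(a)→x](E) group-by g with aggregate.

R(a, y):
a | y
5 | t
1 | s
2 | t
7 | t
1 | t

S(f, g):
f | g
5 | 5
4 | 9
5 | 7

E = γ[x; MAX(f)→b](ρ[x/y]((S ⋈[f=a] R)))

Per-node cardinality:
  S → 3
  R → 5
  (S ⋈[f=a] R) → 2
  ρ[x/y]((S ⋈[f=a] R)) → 2
  γ[x; MAX(f)→b](ρ[x/y]((S ⋈[f=a] R))) → 1

|E| = 1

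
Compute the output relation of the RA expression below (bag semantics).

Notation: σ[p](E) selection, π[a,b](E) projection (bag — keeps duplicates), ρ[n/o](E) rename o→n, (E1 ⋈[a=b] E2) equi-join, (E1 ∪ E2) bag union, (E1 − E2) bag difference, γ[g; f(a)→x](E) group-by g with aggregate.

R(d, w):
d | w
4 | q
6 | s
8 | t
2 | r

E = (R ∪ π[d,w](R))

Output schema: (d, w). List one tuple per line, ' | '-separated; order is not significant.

Subexpression sizes:
  R → 4
  R → 4
  π[d,w](R) → 4
  (R ∪ π[d,w](R)) → 8

== RESULT ==
d | w
2 | r
2 | r
4 | q
4 | q
6 | s
6 | s
8 | t
8 | t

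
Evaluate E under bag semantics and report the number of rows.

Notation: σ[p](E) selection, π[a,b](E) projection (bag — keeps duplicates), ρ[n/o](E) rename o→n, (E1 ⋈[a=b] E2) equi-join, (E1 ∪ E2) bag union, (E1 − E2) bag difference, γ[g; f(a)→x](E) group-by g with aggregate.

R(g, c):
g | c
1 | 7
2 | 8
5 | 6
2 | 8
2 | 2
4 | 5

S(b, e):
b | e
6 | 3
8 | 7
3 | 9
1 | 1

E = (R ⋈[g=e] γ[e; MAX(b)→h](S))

Stepwise |·|:
  R → 6
  S → 4
  γ[e; MAX(b)→h](S) → 4
  (R ⋈[g=e] γ[e; MAX(b)→h](S)) → 1

|E| = 1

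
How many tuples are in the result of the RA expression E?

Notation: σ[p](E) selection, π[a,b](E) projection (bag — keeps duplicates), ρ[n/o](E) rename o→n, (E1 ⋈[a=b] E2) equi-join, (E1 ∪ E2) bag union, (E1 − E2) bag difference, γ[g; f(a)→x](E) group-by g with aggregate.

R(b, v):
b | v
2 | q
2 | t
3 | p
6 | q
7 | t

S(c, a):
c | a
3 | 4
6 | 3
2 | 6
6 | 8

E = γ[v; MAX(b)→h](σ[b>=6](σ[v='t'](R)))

Row counts bottom-up:
  R → 5
  σ[v='t'](R) → 2
  σ[b>=6](σ[v='t'](R)) → 1
  γ[v; MAX(b)→h](σ[b>=6](σ[v='t'](R))) → 1

|E| = 1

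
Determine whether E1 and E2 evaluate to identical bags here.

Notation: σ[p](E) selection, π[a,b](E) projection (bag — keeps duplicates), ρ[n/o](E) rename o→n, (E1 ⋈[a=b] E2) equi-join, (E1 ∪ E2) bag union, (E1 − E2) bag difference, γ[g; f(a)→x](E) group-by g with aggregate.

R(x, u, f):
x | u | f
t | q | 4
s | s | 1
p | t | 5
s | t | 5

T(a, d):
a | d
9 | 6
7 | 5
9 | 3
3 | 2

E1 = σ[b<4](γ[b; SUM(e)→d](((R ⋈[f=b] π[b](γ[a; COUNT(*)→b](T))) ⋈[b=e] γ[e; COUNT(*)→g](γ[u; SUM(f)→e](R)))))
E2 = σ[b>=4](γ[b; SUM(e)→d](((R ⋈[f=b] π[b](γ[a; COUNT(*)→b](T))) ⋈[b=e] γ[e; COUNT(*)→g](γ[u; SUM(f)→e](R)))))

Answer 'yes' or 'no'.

E1 subexpression sizes:
  R → 4
  T → 4
  γ[a; COUNT(*)→b](T) → 3
  π[b](γ[a; COUNT(*)→b](T)) → 3
  (R ⋈[f=b] π[b](γ[a; COUNT(*)→b](T))) → 2
  R → 4
  γ[u; SUM(f)→e](R) → 3
  γ[e; COUNT(*)→g](γ[u; SUM(f)→e](R)) → 3
  ((R ⋈[f=b] π[b](γ[a; COUNT(*)→b](T))) ⋈[b=e] γ[e; COUNT(*)→g](γ[u; SUM(f)→e](R))) → 2
  γ[b; SUM(e)→d](((R ⋈[f=b] π[b](γ[a; COUNT(*)→b](T))) ⋈[b=e] γ[e; COUNT(*)→g](γ[u; SUM(f)→e](R)))) → 1
  σ[b<4](γ[b; SUM(e)→d](((R ⋈[f=b] π[b](γ[a; COUNT(*)→b](T))) ⋈[b=e] γ[e; COUNT(*)→g](γ[u; SUM(f)→e](R))))) → 1
E2 subexpression sizes:
  R → 4
  T → 4
  γ[a; COUNT(*)→b](T) → 3
  π[b](γ[a; COUNT(*)→b](T)) → 3
  (R ⋈[f=b] π[b](γ[a; COUNT(*)→b](T))) → 2
  R → 4
  γ[u; SUM(f)→e](R) → 3
  γ[e; COUNT(*)→g](γ[u; SUM(f)→e](R)) → 3
  ((R ⋈[f=b] π[b](γ[a; COUNT(*)→b](T))) ⋈[b=e] γ[e; COUNT(*)→g](γ[u; SUM(f)→e](R))) → 2
  γ[b; SUM(e)→d](((R ⋈[f=b] π[b](γ[a; COUNT(*)→b](T))) ⋈[b=e] γ[e; COUNT(*)→g](γ[u; SUM(f)→e](R)))) → 1
  σ[b>=4](γ[b; SUM(e)→d](((R ⋈[f=b] π[b](γ[a; COUNT(*)→b](T))) ⋈[b=e] γ[e; COUNT(*)→g](γ[u; SUM(f)→e](R))))) → 0

E1 result:
b | d
1 | 2
E2 result:
b | d
(0 rows)
Witness: (1, 2) appears 1× in E1 but 0× in E2.

no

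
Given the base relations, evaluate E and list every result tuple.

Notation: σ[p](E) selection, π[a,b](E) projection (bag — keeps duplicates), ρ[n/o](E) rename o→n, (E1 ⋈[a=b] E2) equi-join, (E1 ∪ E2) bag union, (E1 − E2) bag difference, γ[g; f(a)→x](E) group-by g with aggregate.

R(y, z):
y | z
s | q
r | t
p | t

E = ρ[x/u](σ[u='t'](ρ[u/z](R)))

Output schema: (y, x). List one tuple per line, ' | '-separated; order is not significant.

Subexpression sizes:
  R → 3
  ρ[u/z](R) → 3
  σ[u='t'](ρ[u/z](R)) → 2
  ρ[x/u](σ[u='t'](ρ[u/z](R))) → 2

== RESULT ==
y | x
p | t
r | t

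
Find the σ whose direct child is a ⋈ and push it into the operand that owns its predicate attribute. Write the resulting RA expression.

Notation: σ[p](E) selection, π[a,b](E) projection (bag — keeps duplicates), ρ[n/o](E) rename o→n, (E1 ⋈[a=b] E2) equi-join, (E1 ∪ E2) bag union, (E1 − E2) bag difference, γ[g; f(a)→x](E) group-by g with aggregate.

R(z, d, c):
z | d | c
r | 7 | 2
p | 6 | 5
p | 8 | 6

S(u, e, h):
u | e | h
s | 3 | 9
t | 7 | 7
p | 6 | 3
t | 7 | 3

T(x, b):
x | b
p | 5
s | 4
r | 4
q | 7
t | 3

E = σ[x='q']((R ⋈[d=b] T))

σ filters on x, owned by the right side.
E' = (R ⋈[d=b] σ[x='q'](T))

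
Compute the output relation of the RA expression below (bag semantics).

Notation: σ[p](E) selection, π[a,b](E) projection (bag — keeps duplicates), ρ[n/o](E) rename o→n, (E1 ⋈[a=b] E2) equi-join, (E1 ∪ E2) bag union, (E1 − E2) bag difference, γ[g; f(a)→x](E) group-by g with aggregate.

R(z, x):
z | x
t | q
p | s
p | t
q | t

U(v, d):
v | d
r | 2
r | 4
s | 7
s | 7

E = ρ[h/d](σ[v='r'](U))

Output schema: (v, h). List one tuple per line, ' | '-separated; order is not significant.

Stepwise |·|:
  U → 4
  σ[v='r'](U) → 2
  ρ[h/d](σ[v='r'](U)) → 2

== RESULT ==
v | h
r | 2
r | 4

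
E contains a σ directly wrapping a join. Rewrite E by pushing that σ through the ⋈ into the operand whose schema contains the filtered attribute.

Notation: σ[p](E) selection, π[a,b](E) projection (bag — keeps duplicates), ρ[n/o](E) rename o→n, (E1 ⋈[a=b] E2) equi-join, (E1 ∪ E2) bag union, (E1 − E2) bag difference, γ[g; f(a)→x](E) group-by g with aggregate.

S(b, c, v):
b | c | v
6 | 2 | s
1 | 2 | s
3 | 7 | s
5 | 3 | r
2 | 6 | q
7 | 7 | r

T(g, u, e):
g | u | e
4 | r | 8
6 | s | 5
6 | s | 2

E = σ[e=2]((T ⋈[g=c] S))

σ filters on e, owned by the left side.
E' = (σ[e=2](T) ⋈[g=c] S)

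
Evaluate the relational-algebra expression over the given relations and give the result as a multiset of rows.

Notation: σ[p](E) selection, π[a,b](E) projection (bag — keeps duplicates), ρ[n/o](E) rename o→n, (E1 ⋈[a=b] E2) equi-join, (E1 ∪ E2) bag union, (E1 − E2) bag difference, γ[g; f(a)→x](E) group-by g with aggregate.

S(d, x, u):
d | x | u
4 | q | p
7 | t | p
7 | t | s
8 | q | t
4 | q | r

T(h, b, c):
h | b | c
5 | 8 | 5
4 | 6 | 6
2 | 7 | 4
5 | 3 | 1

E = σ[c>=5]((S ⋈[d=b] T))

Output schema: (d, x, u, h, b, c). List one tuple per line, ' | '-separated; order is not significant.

Subexpression sizes:
  S → 5
  T → 4
  (S ⋈[d=b] T) → 3
  σ[c>=5]((S ⋈[d=b] T)) → 1

== RESULT ==
d | x | u | h | b | c
8 | q | t | 5 | 8 | 5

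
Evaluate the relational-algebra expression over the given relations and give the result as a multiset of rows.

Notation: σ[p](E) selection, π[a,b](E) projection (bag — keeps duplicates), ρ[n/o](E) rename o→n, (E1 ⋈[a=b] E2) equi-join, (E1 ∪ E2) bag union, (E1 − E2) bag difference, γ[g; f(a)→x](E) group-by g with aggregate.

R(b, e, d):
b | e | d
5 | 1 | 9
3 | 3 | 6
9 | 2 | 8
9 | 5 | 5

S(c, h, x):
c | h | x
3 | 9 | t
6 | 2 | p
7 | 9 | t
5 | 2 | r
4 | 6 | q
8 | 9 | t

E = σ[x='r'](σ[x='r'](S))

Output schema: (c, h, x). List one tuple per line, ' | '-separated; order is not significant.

Stepwise |·|:
  S → 6
  σ[x='r'](S) → 1
  σ[x='r'](σ[x='r'](S)) → 1

== RESULT ==
c | h | x
5 | 2 | r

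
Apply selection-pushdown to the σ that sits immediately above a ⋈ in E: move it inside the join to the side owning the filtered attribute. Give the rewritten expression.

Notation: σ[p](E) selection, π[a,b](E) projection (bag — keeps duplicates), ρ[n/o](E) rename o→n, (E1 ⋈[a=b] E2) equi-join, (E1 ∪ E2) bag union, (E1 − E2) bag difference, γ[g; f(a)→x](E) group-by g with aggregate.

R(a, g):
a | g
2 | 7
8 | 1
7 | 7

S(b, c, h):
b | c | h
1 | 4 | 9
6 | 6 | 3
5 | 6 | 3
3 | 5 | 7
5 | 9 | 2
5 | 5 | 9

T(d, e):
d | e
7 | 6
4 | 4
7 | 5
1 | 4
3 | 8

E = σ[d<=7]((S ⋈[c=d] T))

σ filters on d, owned by the right side.
E' = (S ⋈[c=d] σ[d<=7](T))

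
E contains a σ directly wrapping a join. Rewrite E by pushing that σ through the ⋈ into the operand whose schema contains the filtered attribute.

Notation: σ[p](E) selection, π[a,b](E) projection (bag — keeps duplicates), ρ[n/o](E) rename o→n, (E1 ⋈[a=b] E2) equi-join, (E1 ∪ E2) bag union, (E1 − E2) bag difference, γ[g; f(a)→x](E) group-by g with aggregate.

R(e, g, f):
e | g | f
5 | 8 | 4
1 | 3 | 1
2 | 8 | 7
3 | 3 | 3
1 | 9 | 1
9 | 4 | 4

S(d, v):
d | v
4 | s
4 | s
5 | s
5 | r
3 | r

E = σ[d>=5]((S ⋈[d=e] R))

σ filters on d, owned by the left side.
E' = (σ[d>=5](S) ⋈[d=e] R)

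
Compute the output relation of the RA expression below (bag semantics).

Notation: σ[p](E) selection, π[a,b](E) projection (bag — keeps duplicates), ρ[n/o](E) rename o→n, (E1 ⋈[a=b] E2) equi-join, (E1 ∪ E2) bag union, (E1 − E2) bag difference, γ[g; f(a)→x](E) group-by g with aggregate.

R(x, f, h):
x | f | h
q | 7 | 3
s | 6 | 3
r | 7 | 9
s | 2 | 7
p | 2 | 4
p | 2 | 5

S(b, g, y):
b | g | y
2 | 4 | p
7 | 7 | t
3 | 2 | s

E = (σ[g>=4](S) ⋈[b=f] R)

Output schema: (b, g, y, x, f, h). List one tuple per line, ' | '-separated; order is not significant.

Per-node cardinality:
  S → 3
  σ[g>=4](S) → 2
  R → 6
  (σ[g>=4](S) ⋈[b=f] R) → 5

== RESULT ==
b | g | y | x | f | h
2 | 4 | p | p | 2 | 4
2 | 4 | p | p | 2 | 5
2 | 4 | p | s | 2 | 7
7 | 7 | t | q | 7 | 3
7 | 7 | t | r | 7 | 9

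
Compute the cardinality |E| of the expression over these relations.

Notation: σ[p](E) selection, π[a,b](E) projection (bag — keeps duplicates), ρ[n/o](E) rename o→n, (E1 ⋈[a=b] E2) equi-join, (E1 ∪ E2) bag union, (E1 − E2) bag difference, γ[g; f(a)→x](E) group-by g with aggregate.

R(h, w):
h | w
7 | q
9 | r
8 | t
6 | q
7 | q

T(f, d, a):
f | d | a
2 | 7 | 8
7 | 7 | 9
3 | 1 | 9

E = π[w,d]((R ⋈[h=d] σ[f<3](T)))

Subexpression sizes:
  R → 5
  T → 3
  σ[f<3](T) → 1
  (R ⋈[h=d] σ[f<3](T)) → 2
  π[w,d]((R ⋈[h=d] σ[f<3](T))) → 2

|E| = 2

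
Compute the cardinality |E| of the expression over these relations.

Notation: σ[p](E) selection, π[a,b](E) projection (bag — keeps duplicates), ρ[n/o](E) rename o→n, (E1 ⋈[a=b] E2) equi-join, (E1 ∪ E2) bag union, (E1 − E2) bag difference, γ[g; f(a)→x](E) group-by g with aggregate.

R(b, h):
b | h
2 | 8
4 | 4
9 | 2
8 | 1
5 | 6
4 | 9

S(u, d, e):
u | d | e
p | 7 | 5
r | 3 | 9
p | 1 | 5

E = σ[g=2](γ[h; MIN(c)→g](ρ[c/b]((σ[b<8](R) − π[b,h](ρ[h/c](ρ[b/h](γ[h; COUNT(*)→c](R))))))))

Stepwise |·|:
  R → 6
  σ[b<8](R) → 4
  R → 6
  γ[h; COUNT(*)→c](R) → 6
  ρ[b/h](γ[h; COUNT(*)→c](R)) → 6
  ρ[h/c](ρ[b/h](γ[h; COUNT(*)→c](R))) → 6
  π[b,h](ρ[h/c](ρ[b/h](γ[h; COUNT(*)→c](R)))) → 6
  (σ[b<8](R) − π[b,h](ρ[h/c](ρ[b/h](γ[h; COUNT(*)→c](R))))) → 4
  ρ[c/b]((σ[b<8](R) − π[b,h](ρ[h/c](ρ[b/h](γ[h; COUNT(*)→c](R)))))) → 4
  γ[h; MIN(c)→g](ρ[c/b]((σ[b<8](R) − π[b,h](ρ[h/c](ρ[b/h](γ[h; COUNT(*)→c](R))))))) → 4
  σ[g=2](γ[h; MIN(c)→g](ρ[c/b]((σ[b<8](R) − π[b,h](ρ[h/c](ρ[b/h](γ[h; COUNT(*)→c](R)))))))) → 1

|E| = 1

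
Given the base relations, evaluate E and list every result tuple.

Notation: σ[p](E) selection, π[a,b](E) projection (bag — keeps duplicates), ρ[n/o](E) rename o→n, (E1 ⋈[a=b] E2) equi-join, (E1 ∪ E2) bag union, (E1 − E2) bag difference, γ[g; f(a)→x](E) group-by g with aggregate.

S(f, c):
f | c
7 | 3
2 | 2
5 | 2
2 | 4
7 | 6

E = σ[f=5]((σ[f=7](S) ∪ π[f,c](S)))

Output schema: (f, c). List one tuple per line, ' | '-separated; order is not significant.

Subexpression sizes:
  S → 5
  σ[f=7](S) → 2
  S → 5
  π[f,c](S) → 5
  (σ[f=7](S) ∪ π[f,c](S)) → 7
  σ[f=5]((σ[f=7](S) ∪ π[f,c](S))) → 1

== RESULT ==
f | c
5 | 2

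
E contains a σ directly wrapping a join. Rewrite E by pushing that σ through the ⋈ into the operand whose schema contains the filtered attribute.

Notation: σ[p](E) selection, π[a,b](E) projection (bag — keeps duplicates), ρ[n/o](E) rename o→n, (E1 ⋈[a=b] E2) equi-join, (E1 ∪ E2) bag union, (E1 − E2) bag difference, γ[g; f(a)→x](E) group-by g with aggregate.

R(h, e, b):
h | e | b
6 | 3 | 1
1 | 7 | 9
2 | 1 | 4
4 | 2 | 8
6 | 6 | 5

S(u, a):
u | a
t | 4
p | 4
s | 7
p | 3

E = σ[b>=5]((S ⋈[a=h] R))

σ filters on b, owned by the right side.
E' = (S ⋈[a=h] σ[b>=5](R))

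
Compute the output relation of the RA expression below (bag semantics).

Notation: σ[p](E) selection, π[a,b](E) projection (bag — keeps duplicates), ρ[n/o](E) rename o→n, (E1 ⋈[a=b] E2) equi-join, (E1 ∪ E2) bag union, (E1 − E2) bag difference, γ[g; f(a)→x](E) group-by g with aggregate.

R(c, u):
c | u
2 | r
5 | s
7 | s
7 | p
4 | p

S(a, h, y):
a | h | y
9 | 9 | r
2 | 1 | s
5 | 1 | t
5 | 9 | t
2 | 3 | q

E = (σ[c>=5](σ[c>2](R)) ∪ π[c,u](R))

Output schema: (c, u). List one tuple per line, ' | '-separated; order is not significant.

Stepwise |·|:
  R → 5
  σ[c>2](R) → 4
  σ[c>=5](σ[c>2](R)) → 3
  R → 5
  π[c,u](R) → 5
  (σ[c>=5](σ[c>2](R)) ∪ π[c,u](R)) → 8

== RESULT ==
c | u
2 | r
4 | p
5 | s
5 | s
7 | p
7 | p
7 | s
7 | s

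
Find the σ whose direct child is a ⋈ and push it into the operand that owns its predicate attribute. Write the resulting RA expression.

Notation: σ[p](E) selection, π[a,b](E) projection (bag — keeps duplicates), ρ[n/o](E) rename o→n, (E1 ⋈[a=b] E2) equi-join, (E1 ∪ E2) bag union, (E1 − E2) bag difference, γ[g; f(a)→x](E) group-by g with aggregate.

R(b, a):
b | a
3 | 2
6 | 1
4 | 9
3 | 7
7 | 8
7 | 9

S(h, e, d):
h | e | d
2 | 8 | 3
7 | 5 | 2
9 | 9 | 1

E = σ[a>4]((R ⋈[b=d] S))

σ filters on a, owned by the left side.
E' = (σ[a>4](R) ⋈[b=d] S)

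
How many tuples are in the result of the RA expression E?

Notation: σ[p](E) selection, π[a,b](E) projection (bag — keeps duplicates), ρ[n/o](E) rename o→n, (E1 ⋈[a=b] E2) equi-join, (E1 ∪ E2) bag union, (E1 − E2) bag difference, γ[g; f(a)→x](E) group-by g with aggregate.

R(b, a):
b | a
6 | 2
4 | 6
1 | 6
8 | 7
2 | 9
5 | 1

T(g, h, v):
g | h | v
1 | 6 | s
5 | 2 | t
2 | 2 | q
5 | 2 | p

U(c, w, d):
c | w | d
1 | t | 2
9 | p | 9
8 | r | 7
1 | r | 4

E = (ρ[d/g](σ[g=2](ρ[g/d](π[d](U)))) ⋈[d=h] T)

Subexpression sizes:
  U → 4
  π[d](U) → 4
  ρ[g/d](π[d](U)) → 4
  σ[g=2](ρ[g/d](π[d](U))) → 1
  ρ[d/g](σ[g=2](ρ[g/d](π[d](U)))) → 1
  T → 4
  (ρ[d/g](σ[g=2](ρ[g/d](π[d](U)))) ⋈[d=h] T) → 3

|E| = 3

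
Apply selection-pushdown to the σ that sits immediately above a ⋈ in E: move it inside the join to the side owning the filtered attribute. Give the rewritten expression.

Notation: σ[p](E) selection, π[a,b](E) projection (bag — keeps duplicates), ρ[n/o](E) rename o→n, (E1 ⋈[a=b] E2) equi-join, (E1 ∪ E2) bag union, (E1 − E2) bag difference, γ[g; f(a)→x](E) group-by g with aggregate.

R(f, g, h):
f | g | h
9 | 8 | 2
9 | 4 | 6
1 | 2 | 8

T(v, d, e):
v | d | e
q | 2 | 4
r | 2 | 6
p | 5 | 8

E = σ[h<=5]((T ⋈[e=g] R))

σ filters on h, owned by the right side.
E' = (T ⋈[e=g] σ[h<=5](R))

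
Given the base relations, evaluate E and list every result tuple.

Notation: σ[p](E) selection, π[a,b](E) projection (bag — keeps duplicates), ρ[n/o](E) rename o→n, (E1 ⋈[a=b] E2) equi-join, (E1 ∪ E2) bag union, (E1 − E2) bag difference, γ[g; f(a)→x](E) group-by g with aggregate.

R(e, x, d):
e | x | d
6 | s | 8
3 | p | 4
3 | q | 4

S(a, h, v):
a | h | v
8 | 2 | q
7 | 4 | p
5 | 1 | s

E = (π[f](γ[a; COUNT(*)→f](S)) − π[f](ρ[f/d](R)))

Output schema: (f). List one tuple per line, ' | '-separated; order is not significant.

Subexpression sizes:
  S → 3
  γ[a; COUNT(*)→f](S) → 3
  π[f](γ[a; COUNT(*)→f](S)) → 3
  R → 3
  ρ[f/d](R) → 3
  π[f](ρ[f/d](R)) → 3
  (π[f](γ[a; COUNT(*)→f](S)) − π[f](ρ[f/d](R))) → 3

== RESULT ==
f
1
1
1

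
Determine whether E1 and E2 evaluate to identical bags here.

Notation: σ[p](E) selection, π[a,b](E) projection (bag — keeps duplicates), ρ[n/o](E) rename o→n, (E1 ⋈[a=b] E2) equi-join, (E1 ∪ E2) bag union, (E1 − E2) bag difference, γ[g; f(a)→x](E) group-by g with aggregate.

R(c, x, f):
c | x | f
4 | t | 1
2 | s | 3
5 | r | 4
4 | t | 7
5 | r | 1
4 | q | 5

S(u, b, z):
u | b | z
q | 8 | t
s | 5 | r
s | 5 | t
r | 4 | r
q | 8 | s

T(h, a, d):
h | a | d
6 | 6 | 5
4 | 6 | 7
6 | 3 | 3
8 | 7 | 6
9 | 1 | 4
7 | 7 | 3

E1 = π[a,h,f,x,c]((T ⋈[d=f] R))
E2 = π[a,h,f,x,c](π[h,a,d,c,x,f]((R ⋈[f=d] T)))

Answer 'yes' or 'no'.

E1 stepwise |·|:
  T → 6
  R → 6
  (T ⋈[d=f] R) → 5
  π[a,h,f,x,c]((T ⋈[d=f] R)) → 5
E2 stepwise |·|:
  R → 6
  T → 6
  (R ⋈[f=d] T) → 5
  π[h,a,d,c,x,f]((R ⋈[f=d] T)) → 5
  π[a,h,f,x,c](π[h,a,d,c,x,f]((R ⋈[f=d] T))) → 5

E1 and E2 produce the same multiset:
a | h | f | x | c
1 | 9 | 4 | r | 5
3 | 6 | 3 | s | 2
6 | 4 | 7 | t | 4
6 | 6 | 5 | q | 4
7 | 7 | 3 | s | 2

yes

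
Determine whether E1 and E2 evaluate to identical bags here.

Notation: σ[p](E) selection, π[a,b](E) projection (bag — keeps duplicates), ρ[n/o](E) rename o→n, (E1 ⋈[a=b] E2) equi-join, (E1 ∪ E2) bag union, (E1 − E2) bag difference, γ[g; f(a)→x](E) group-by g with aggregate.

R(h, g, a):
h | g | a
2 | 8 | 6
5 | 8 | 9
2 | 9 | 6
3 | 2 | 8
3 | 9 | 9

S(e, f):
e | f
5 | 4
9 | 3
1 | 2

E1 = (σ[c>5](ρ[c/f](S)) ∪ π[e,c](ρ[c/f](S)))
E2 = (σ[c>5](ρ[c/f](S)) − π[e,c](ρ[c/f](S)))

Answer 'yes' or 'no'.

E1 row counts bottom-up:
  S → 3
  ρ[c/f](S) → 3
  σ[c>5](ρ[c/f](S)) → 0
  S → 3
  ρ[c/f](S) → 3
  π[e,c](ρ[c/f](S)) → 3
  (σ[c>5](ρ[c/f](S)) ∪ π[e,c](ρ[c/f](S))) → 3
E2 row counts bottom-up:
  S → 3
  ρ[c/f](S) → 3
  σ[c>5](ρ[c/f](S)) → 0
  S → 3
  ρ[c/f](S) → 3
  π[e,c](ρ[c/f](S)) → 3
  (σ[c>5](ρ[c/f](S)) − π[e,c](ρ[c/f](S))) → 0

E1 result:
e | c
1 | 2
5 | 4
9 | 3
E2 result:
e | c
(0 rows)
Witness: (5, 4) appears 1× in E1 but 0× in E2.

no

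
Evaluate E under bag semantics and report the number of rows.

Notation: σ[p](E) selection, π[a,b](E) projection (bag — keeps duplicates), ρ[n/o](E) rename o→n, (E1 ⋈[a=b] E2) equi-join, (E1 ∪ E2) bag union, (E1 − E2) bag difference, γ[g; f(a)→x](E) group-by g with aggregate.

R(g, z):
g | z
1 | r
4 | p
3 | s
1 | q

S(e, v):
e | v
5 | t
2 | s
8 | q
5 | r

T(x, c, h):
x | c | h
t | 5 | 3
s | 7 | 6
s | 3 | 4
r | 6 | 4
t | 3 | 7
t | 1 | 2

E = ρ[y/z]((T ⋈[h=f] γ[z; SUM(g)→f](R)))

Subexpression sizes:
  T → 6
  R → 4
  γ[z; SUM(g)→f](R) → 4
  (T ⋈[h=f] γ[z; SUM(g)→f](R)) → 3
  ρ[y/z]((T ⋈[h=f] γ[z; SUM(g)→f](R))) → 3

|E| = 3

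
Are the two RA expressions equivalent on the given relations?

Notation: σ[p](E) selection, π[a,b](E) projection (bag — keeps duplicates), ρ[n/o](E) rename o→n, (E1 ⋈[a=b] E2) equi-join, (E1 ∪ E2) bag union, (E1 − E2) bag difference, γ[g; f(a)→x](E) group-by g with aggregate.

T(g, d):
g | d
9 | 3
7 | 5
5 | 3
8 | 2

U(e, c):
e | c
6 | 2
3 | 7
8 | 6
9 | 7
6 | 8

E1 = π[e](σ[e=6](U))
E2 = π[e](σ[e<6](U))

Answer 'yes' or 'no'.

E1 per-node cardinality:
  U → 5
  σ[e=6](U) → 2
  π[e](σ[e=6](U)) → 2
E2 per-node cardinality:
  U → 5
  σ[e<6](U) → 1
  π[e](σ[e<6](U)) → 1

E1 result:
e
6
6
E2 result:
e
3
Witness: (6,) appears 2× in E1 but 0× in E2.

no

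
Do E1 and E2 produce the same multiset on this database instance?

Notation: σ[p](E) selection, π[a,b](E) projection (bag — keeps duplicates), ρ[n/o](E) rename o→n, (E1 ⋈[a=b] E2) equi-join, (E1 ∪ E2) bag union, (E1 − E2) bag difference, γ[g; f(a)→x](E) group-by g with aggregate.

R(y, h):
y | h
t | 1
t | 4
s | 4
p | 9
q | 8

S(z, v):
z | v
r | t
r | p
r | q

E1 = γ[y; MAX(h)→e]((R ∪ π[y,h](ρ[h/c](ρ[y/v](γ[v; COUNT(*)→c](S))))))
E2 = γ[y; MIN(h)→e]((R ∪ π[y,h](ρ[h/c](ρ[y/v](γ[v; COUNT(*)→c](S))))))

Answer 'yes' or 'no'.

E1 subexpression sizes:
  R → 5
  S → 3
  γ[v; COUNT(*)→c](S) → 3
  ρ[y/v](γ[v; COUNT(*)→c](S)) → 3
  ρ[h/c](ρ[y/v](γ[v; COUNT(*)→c](S))) → 3
  π[y,h](ρ[h/c](ρ[y/v](γ[v; COUNT(*)→c](S)))) → 3
  (R ∪ π[y,h](ρ[h/c](ρ[y/v](γ[v; COUNT(*)→c](S))))) → 8
  γ[y; MAX(h)→e]((R ∪ π[y,h](ρ[h/c](ρ[y/v](γ[v; COUNT(*)→c](S)))))) → 4
E2 subexpression sizes:
  R → 5
  S → 3
  γ[v; COUNT(*)→c](S) → 3
  ρ[y/v](γ[v; COUNT(*)→c](S)) → 3
  ρ[h/c](ρ[y/v](γ[v; COUNT(*)→c](S))) → 3
  π[y,h](ρ[h/c](ρ[y/v](γ[v; COUNT(*)→c](S)))) → 3
  (R ∪ π[y,h](ρ[h/c](ρ[y/v](γ[v; COUNT(*)→c](S))))) → 8
  γ[y; MIN(h)→e]((R ∪ π[y,h](ρ[h/c](ρ[y/v](γ[v; COUNT(*)→c](S)))))) → 4

E1 result:
y | e
p | 9
q | 8
s | 4
t | 4
E2 result:
y | e
p | 1
q | 1
s | 4
t | 1
Witness: ('q', 8) appears 1× in E1 but 0× in E2.

no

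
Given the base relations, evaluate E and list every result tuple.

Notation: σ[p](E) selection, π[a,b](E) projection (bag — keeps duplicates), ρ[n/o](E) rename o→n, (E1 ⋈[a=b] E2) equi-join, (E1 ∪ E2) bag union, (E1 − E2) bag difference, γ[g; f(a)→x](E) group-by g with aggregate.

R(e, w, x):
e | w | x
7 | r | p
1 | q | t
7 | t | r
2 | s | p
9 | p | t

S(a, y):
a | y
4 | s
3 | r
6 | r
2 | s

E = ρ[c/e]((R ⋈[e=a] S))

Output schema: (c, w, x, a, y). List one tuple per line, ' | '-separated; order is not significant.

Stepwise |·|:
  R → 5
  S → 4
  (R ⋈[e=a] S) → 1
  ρ[c/e]((R ⋈[e=a] S)) → 1

== RESULT ==
c | w | x | a | y
2 | s | p | 2 | s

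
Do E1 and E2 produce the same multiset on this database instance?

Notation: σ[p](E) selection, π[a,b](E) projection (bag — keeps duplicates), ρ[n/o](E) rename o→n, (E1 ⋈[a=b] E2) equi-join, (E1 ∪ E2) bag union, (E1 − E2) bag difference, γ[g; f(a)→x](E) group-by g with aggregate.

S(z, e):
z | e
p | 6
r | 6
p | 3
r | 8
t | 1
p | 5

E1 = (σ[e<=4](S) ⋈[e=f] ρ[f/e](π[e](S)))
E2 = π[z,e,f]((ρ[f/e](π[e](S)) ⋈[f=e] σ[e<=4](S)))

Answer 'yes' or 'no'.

E1 row counts bottom-up:
  S → 6
  σ[e<=4](S) → 2
  S → 6
  π[e](S) → 6
  ρ[f/e](π[e](S)) → 6
  (σ[e<=4](S) ⋈[e=f] ρ[f/e](π[e](S))) → 2
E2 row counts bottom-up:
  S → 6
  π[e](S) → 6
  ρ[f/e](π[e](S)) → 6
  S → 6
  σ[e<=4](S) → 2
  (ρ[f/e](π[e](S)) ⋈[f=e] σ[e<=4](S)) → 2
  π[z,e,f]((ρ[f/e](π[e](S)) ⋈[f=e] σ[e<=4](S))) → 2

E1 and E2 produce the same multiset:
z | e | f
p | 3 | 3
t | 1 | 1

yes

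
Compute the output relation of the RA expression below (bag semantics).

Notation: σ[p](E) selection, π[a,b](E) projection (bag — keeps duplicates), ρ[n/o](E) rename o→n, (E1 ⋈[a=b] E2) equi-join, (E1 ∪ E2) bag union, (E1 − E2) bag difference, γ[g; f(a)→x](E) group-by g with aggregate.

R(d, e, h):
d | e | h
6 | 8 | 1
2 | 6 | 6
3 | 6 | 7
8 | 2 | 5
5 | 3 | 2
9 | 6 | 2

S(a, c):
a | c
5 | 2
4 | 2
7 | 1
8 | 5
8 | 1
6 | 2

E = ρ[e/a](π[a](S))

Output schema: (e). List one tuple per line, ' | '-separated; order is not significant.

Subexpression sizes:
  S → 6
  π[a](S) → 6
  ρ[e/a](π[a](S)) → 6

== RESULT ==
e
4
5
6
7
8
8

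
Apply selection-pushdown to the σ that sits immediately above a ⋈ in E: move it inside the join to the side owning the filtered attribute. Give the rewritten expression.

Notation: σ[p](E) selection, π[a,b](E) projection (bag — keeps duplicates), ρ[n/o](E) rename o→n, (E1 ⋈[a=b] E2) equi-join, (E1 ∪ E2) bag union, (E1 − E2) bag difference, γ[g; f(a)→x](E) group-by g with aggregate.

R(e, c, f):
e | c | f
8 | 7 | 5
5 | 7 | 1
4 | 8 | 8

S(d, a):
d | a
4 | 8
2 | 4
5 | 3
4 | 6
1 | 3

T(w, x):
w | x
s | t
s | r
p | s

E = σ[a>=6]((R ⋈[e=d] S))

σ filters on a, owned by the right side.
E' = (R ⋈[e=d] σ[a>=6](S))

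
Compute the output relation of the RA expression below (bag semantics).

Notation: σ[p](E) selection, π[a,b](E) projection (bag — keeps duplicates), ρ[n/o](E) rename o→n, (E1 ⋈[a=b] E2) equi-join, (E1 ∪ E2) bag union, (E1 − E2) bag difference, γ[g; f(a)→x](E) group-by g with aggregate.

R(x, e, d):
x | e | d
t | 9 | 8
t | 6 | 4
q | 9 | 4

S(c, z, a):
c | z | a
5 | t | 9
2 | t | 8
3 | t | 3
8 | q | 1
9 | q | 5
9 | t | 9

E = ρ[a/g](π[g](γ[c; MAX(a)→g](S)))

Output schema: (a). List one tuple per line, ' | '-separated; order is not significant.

Row counts bottom-up:
  S → 6
  γ[c; MAX(a)→g](S) → 5
  π[g](γ[c; MAX(a)→g](S)) → 5
  ρ[a/g](π[g](γ[c; MAX(a)→g](S))) → 5

== RESULT ==
a
1
3
8
9
9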